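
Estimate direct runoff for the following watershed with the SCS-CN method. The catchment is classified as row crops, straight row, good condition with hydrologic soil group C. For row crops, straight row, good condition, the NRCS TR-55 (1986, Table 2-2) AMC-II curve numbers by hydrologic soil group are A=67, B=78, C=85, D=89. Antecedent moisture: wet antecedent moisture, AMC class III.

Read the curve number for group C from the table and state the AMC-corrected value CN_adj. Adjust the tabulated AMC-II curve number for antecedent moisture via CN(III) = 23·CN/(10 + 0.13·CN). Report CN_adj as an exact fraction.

NRCS table: row crops, straight row, good condition, soil group C → CN(II) = 85
Adjust CN=85 to AMC III: 23·85/(10 + 0.13·85) → 1955 ÷ (421/20) = 39100/421 ≈ 92.874

CN_adj = 39100/421 ≈ 92.874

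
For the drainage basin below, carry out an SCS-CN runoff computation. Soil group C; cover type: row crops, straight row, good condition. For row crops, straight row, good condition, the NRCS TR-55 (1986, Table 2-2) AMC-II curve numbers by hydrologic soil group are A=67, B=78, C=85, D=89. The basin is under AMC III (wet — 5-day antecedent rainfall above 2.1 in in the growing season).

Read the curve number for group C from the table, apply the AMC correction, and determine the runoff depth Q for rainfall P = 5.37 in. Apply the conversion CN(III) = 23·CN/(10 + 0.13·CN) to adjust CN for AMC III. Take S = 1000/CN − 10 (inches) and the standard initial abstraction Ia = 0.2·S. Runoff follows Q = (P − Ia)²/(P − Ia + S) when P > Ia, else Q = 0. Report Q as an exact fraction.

Q = 13867512363/3049369900 in ≈ 4.548 in

NRCS table: row crops, straight row, good condition, soil group C → CN(II) = 85
CN(III) from CN(II)=85: (23·85)/(10 + 0.13·85) = 39100/421 ≈ 92.874
Max retention: S = 1000/(39100/421) − 10 = 300/391 in (≈ 0.767 in)
Ia = 0.2·(300/391) = 60/391 in ≈ 0.153 in
P − Ia = 5.370 − 0.153 = 203967/39100 ≈ 5.217 in (> 0, runoff occurs)
Q: (203967/39100)² ÷ (233967/39100) = 13867512363/3049369900 in (≈ 4.548 in)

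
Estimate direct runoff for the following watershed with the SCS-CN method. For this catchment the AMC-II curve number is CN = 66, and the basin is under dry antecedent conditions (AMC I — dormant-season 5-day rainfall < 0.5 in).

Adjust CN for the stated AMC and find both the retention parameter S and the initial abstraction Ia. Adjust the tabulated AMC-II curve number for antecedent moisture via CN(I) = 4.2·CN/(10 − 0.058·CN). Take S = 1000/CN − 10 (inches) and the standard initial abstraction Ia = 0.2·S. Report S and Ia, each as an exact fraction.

CN(I) from CN(II)=66: (4.2·66)/(10 − 0.058·66) = 69300/1543 ≈ 44.913
S = 1000/(69300/1543) − 10 = 8500/693 in ≈ 12.266 in
Ia = 0.2S: 0.2·12.266 = 2.453 in (exactly 1700/693)

S = 8500/693 in ≈ 12.266 in; Ia = 1700/693 in ≈ 2.453 in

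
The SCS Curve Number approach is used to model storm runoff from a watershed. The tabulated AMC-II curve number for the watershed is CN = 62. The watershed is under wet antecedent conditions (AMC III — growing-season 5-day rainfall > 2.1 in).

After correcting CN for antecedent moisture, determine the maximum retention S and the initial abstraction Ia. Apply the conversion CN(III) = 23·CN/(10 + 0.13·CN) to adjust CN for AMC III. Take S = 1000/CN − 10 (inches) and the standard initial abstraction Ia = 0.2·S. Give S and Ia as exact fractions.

CN(III) from CN(II)=62: (23·62)/(10 + 0.13·62) = 71300/903 ≈ 78.959
Max retention: S = 1000/(71300/903) − 10 = 1900/713 in (≈ 2.665 in)
Ia = 0.2·(1900/713) = 380/713 in ≈ 0.533 in

S = 1900/713 in ≈ 2.665 in; Ia = 380/713 in ≈ 0.533 in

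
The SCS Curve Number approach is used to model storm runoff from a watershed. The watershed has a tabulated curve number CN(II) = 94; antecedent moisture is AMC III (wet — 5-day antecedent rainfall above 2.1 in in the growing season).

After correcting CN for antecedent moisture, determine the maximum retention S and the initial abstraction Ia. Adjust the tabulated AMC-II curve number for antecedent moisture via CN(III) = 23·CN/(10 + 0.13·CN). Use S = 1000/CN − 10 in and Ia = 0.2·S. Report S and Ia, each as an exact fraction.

Wet (AMC III): CN(III) = 23·94/(10 + 0.13·94) = 2162/(1111/50) = 108100/1111 ≈ 97.300
S = 1000/(108100/1111) − 10 = 300/1081 in ≈ 0.278 in
Ia = 0.2·(300/1081) = 60/1081 in ≈ 0.056 in

S = 300/1081 in ≈ 0.278 in; Ia = 60/1081 in ≈ 0.056 in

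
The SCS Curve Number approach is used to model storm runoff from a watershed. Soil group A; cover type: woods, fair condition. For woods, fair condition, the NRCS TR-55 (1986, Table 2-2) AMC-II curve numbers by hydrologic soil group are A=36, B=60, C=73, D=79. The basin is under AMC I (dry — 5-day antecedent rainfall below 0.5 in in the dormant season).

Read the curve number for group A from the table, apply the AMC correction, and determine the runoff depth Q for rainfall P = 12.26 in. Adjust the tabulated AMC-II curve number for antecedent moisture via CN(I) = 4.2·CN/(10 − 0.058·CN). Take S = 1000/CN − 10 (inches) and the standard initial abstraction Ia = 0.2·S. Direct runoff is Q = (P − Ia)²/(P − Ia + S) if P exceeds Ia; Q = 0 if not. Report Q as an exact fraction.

NRCS table: woods, fair condition, soil group A → CN(II) = 36
Dry (AMC I): CN(I) = 4.2·36/(10 − 0.058·36) = (756/5)/(989/125) = 18900/989 ≈ 19.110
Retention S: 1000/CN − 10 with CN=19.110 → S = 8000/189 ≈ 42.328 in
Ia = 0.2·(8000/189) = 1600/189 in ≈ 8.466 in
Excess rainfall: 12.260 − 8.466 = 3.794 in; P > Ia so Q > 0
Q = (35857/9450)²/((35857/9450) + 8000/189) = (1285724449/89302500)/(435857/9450) = 1285724449/4118848650 in ≈ 0.312 in

Q = 1285724449/4118848650 in ≈ 0.312 in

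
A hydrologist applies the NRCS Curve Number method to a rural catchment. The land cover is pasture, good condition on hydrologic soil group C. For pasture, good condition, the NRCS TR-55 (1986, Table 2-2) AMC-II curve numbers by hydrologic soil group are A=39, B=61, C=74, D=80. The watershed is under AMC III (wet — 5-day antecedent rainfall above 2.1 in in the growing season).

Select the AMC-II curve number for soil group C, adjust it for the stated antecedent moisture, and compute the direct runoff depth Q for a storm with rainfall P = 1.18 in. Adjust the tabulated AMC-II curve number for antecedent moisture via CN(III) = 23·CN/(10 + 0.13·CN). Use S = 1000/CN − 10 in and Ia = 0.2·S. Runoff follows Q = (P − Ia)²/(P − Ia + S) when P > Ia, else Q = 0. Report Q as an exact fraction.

Q = 1384509681/4348992950 in ≈ 0.318 in

NRCS table: pasture, good condition, soil group C → CN(II) = 74
CN(III) from CN(II)=74: (23·74)/(10 + 0.13·74) = 85100/981 ≈ 86.748
Max retention: S = 1000/(85100/981) − 10 = 1300/851 in (≈ 1.528 in)
Ia = 0.2·(1300/851) = 260/851 in ≈ 0.306 in
P − Ia = 1.180 − 0.306 = 37209/42550 ≈ 0.874 in (> 0, runoff occurs)
Runoff Q = (P−Ia)²/(P−Ia+S) = (0.874)²/(0.874+1.528) = 1384509681/4348992950 ≈ 0.318 in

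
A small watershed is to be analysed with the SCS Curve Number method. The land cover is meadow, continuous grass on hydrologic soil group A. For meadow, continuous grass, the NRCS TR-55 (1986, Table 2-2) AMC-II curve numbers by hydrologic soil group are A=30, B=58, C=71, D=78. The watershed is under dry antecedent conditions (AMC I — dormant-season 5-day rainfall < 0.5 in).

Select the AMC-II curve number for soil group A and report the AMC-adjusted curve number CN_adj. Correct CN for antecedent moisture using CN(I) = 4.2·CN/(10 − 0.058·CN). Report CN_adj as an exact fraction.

NRCS table: meadow, continuous grass, soil group A → CN(II) = 30
Dry (AMC I): CN(I) = 4.2·30/(10 − 0.058·30) = 126/(413/50) = 900/59 ≈ 15.254

CN_adj = 900/59 ≈ 15.254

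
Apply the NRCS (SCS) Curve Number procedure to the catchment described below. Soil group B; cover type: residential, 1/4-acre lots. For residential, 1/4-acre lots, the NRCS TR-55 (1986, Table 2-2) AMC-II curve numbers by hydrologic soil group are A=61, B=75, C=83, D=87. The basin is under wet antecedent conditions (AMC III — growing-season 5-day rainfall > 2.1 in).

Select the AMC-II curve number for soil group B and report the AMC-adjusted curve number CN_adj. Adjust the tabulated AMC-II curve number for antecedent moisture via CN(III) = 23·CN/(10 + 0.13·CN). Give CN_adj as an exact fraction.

CN_adj = 6900/79 ≈ 87.342

NRCS table: residential, 1/4-acre lots, soil group B → CN(II) = 75
CN(III) from CN(II)=75: (23·75)/(10 + 0.13·75) = 6900/79 ≈ 87.342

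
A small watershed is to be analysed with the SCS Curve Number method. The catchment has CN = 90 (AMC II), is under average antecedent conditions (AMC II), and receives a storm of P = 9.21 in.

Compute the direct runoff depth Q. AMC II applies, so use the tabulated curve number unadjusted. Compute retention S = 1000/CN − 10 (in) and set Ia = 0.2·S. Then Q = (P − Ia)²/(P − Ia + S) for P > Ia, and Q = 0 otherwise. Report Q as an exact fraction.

Average conditions: CN = 90 (no AMC adjustment).
Max retention: S = 1000/90 − 10 = 10/9 in (≈ 1.111 in)
Initial abstraction Ia = S/5 = (10/9)/5 = 2/9 ≈ 0.222 in
Since P=9.210 > Ia=0.222: effective rainfall P−Ia = 8089/900 in
Runoff Q = (P−Ia)²/(P−Ia+S) = (8.988)²/(8.988+1.111) = 65431921/8180100 ≈ 7.999 in

Q = 65431921/8180100 in ≈ 7.999 in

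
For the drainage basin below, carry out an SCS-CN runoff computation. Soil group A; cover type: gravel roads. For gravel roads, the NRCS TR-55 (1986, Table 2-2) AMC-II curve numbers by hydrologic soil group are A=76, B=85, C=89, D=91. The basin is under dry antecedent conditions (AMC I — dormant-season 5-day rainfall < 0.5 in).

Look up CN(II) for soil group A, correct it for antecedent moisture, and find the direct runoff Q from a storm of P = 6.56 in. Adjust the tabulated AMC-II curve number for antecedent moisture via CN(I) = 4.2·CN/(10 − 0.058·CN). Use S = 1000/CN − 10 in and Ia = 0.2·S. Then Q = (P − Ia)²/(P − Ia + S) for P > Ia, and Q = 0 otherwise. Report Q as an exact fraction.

Q = 70660836/34756225 in ≈ 2.033 in

NRCS table: gravel roads, soil group A → CN(II) = 76
Adjust CN=76 to AMC I: 4.2·76/(10 − 0.058·76) → (1596/5) ÷ (699/125) = 13300/233 ≈ 57.082
Retention S: 1000/CN − 10 with CN=57.082 → S = 1000/133 ≈ 7.519 in
Ia = 0.2·(1000/133) = 200/133 in ≈ 1.504 in
Since P=6.560 > Ia=1.504: effective rainfall P−Ia = 16812/3325 in
Runoff Q = (P−Ia)²/(P−Ia+S) = (5.056)²/(5.056+7.519) = 70660836/34756225 ≈ 2.033 in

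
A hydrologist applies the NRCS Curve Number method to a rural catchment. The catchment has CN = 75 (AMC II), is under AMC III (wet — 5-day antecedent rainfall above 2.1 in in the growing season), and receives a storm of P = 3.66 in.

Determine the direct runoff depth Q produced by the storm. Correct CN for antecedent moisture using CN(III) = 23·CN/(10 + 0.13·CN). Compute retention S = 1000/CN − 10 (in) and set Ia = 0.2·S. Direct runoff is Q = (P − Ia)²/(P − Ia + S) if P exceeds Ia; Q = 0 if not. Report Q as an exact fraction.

Q = 135187129/57363150 in ≈ 2.357 in

CN(III) from CN(II)=75: (23·75)/(10 + 0.13·75) = 6900/79 ≈ 87.342
Max retention: S = 1000/(6900/79) − 10 = 100/69 in (≈ 1.449 in)
Initial abstraction Ia = S/5 = (100/69)/5 = 20/69 ≈ 0.290 in
Since P=3.660 > Ia=0.290: effective rainfall P−Ia = 11627/3450 in
Q = (11627/3450)²/((11627/3450) + 100/69) = (135187129/11902500)/(16627/3450) = 135187129/57363150 in ≈ 2.357 in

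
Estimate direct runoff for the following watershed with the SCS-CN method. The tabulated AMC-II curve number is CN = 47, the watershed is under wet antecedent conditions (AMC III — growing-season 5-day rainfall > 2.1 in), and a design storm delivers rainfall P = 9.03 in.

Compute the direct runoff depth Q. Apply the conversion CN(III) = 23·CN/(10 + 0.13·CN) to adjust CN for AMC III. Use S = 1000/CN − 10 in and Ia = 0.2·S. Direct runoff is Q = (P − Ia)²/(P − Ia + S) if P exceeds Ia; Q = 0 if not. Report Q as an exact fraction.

Q = 757148840449/151355458300 in ≈ 5.002 in

Adjust CN=47 to AMC III: 23·47/(10 + 0.13·47) → 1081 ÷ (1611/100) = 108100/1611 ≈ 67.101
S = 1000/(108100/1611) − 10 = 5300/1081 in ≈ 4.903 in
Initial abstraction Ia = S/5 = (5300/1081)/5 = 1060/1081 ≈ 0.981 in
P − Ia = 9.030 − 0.981 = 870143/108100 ≈ 8.049 in (> 0, runoff occurs)
Q = (870143/108100)²/((870143/108100) + 5300/1081) = (757148840449/11685610000)/(1400143/108100) = 757148840449/151355458300 in ≈ 5.002 in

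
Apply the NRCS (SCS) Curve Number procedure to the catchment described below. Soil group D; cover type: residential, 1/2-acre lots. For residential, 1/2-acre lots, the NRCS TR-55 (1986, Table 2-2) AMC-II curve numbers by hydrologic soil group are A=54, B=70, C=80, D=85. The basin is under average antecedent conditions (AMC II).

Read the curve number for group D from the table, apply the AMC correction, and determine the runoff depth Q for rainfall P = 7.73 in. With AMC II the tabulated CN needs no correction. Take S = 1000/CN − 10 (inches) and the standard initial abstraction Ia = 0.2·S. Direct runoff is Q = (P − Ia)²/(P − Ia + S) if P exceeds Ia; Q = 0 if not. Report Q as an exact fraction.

Q = 157276681/26419700 in ≈ 5.953 in

NRCS table: residential, 1/2-acre lots, soil group D → CN(II) = 85
AMC II — tabulated CN = 85 applies directly.
Retention S: 1000/CN − 10 with CN=85.000 → S = 30/17 ≈ 1.765 in
Initial abstraction Ia = S/5 = (30/17)/5 = 6/17 ≈ 0.353 in
Since P=7.730 > Ia=0.353: effective rainfall P−Ia = 12541/1700 in
Q = (12541/1700)²/((12541/1700) + 30/17) = (157276681/2890000)/(15541/1700) = 157276681/26419700 in ≈ 5.953 in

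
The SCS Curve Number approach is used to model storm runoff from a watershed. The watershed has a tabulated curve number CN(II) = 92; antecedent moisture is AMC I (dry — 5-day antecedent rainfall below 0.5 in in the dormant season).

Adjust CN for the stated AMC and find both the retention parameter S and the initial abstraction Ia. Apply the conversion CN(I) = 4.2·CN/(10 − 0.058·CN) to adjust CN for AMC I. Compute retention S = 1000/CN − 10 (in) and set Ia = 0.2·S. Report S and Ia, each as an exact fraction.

Dry (AMC I): CN(I) = 4.2·92/(10 − 0.058·92) = (1932/5)/(583/125) = 48300/583 ≈ 82.847
Retention S: 1000/CN − 10 with CN=82.847 → S = 1000/483 ≈ 2.070 in
Ia = 0.2·(1000/483) = 200/483 in ≈ 0.414 in

S = 1000/483 in ≈ 2.070 in; Ia = 200/483 in ≈ 0.414 in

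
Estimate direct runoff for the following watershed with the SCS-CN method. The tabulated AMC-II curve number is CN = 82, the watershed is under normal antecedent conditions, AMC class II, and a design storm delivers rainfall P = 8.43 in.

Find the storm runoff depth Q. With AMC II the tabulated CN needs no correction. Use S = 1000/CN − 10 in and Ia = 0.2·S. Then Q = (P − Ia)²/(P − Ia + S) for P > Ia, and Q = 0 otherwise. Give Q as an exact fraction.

AMC II — tabulated CN = 82 applies directly.
S = 1000/82 − 10 = 90/41 in ≈ 2.195 in
Ia = 0.2·(90/41) = 18/41 in ≈ 0.439 in
Excess rainfall: 8.430 − 0.439 = 7.991 in; P > Ia so Q > 0
Q: (32763/4100)² ÷ (41763/4100) = 357804723/57076100 in (≈ 6.269 in)

Q = 357804723/57076100 in ≈ 6.269 in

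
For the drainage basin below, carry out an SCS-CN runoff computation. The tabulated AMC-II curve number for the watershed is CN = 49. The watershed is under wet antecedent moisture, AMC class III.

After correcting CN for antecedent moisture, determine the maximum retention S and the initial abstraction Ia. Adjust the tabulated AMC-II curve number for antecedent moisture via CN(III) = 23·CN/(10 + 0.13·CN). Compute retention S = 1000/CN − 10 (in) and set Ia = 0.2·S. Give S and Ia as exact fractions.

S = 5100/1127 in ≈ 4.525 in; Ia = 1020/1127 in ≈ 0.905 in

Wet (AMC III): CN(III) = 23·49/(10 + 0.13·49) = 1127/(1637/100) = 112700/1637 ≈ 68.845
Max retention: S = 1000/(112700/1637) − 10 = 5100/1127 in (≈ 4.525 in)
Ia = 0.2·(5100/1127) = 1020/1127 in ≈ 0.905 in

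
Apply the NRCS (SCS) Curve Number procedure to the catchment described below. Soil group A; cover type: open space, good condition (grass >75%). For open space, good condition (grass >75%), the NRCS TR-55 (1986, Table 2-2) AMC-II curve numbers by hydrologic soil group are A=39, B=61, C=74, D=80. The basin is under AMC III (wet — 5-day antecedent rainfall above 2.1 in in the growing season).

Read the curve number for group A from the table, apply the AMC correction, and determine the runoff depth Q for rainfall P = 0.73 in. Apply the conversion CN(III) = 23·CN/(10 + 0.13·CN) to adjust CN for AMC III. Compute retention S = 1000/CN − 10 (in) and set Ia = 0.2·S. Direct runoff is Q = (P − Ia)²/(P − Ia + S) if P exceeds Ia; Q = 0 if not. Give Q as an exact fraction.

Q = 0 in ≈ 0.000 in

NRCS table: open space, good condition (grass >75%), soil group A → CN(II) = 39
CN(III) from CN(II)=39: (23·39)/(10 + 0.13·39) = 89700/1507 ≈ 59.522
Max retention: S = 1000/(89700/1507) − 10 = 6100/897 in (≈ 6.800 in)
Ia = 0.2·(6100/897) = 1220/897 in ≈ 1.360 in
P = 0.730 ≤ Ia = 1.360 in: entire storm abstracted, Q = 0.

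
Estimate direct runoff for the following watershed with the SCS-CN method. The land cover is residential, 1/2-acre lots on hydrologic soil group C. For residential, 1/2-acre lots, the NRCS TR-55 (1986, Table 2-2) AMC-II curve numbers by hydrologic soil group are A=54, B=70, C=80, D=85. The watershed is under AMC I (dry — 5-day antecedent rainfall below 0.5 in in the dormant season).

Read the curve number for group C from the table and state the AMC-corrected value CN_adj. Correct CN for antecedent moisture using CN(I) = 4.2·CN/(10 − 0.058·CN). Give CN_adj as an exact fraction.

CN_adj = 4200/67 ≈ 62.687

NRCS table: residential, 1/2-acre lots, soil group C → CN(II) = 80
CN(I) from CN(II)=80: (4.2·80)/(10 − 0.058·80) = 4200/67 ≈ 62.687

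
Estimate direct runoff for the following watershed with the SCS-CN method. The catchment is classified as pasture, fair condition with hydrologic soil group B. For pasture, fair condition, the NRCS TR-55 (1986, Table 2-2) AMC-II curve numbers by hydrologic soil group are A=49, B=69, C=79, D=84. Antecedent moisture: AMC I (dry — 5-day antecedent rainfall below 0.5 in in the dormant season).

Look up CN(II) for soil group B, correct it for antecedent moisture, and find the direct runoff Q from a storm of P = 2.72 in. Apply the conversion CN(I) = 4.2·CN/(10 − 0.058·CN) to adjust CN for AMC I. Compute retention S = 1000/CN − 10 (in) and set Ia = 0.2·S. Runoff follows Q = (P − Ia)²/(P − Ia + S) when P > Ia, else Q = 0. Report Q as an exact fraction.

Q = 110586256/3699767925 in ≈ 0.030 in

NRCS table: pasture, fair condition, soil group B → CN(II) = 69
CN(I) from CN(II)=69: (4.2·69)/(10 − 0.058·69) = 144900/2999 ≈ 48.316
Retention S: 1000/CN − 10 with CN=48.316 → S = 15500/1449 ≈ 10.697 in
Ia = 0.2S: 0.2·10.697 = 2.139 in (exactly 3100/1449)
P − Ia = 2.720 − 2.139 = 21032/36225 ≈ 0.581 in (> 0, runoff occurs)
Q: (21032/36225)² ÷ (408532/36225) = 110586256/3699767925 in (≈ 0.030 in)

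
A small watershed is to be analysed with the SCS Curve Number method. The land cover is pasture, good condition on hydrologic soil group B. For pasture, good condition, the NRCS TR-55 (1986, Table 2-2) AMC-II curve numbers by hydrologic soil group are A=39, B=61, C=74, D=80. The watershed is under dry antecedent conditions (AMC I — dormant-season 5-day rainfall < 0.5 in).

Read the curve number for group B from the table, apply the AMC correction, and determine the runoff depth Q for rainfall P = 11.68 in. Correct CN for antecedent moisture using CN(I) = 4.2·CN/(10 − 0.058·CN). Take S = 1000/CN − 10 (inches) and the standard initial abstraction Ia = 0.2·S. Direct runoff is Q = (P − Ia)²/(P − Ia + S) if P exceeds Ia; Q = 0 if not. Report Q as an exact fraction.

NRCS table: pasture, good condition, soil group B → CN(II) = 61
CN(I) from CN(II)=61: (4.2·61)/(10 − 0.058·61) = 42700/1077 ≈ 39.647
S = 1000/(42700/1077) − 10 = 6500/427 in ≈ 15.222 in
Initial abstraction Ia = S/5 = (6500/427)/5 = 1300/427 ≈ 3.044 in
Excess rainfall: 11.680 − 3.044 = 8.636 in; P > Ia so Q > 0
Q = (92184/10675)²/((92184/10675) + 6500/427) = (8497889856/113955625)/(254684/10675) = 2124472464/679687925 in ≈ 3.126 in

Q = 2124472464/679687925 in ≈ 3.126 in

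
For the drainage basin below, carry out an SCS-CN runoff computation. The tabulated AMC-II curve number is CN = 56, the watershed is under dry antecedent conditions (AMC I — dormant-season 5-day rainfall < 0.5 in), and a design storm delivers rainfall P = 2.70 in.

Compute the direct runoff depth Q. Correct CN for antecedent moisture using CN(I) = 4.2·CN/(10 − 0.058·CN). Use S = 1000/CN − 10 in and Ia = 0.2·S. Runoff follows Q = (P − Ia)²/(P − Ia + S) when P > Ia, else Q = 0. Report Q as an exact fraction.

Dry (AMC I): CN(I) = 4.2·56/(10 − 0.058·56) = (1176/5)/(844/125) = 7350/211 ≈ 34.834
Max retention: S = 1000/(7350/211) − 10 = 2750/147 in (≈ 18.707 in)
Ia = 0.2·(2750/147) = 550/147 in ≈ 3.741 in
P = 2.700 ≤ Ia = 3.741 in: entire storm abstracted, Q = 0.

Q = 0 in ≈ 0.000 in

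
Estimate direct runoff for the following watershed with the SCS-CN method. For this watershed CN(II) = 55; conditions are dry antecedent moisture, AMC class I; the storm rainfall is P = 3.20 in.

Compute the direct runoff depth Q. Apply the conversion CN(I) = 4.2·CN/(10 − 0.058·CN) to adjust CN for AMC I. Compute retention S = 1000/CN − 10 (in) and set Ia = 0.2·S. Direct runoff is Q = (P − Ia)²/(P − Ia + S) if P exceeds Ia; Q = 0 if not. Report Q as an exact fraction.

Q = 0 in ≈ 0.000 in

Dry (AMC I): CN(I) = 4.2·55/(10 − 0.058·55) = 231/(681/100) = 7700/227 ≈ 33.921
S = 1000/(7700/227) − 10 = 1500/77 in ≈ 19.481 in
Ia = 0.2·(1500/77) = 300/77 in ≈ 3.896 in
P = 3.200 ≤ Ia = 3.896 in: entire storm abstracted, Q = 0.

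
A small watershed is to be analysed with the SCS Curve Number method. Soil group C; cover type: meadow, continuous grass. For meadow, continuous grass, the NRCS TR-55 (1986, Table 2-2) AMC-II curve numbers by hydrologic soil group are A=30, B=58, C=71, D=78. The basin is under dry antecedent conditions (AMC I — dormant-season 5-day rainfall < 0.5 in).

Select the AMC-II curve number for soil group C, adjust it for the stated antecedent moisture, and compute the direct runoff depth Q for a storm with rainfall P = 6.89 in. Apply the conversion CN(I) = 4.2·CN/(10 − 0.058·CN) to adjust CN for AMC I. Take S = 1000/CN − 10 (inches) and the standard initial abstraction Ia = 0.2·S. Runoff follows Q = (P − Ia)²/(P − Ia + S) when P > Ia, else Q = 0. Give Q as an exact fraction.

NRCS table: meadow, continuous grass, soil group C → CN(II) = 71
Dry (AMC I): CN(I) = 4.2·71/(10 − 0.058·71) = (1491/5)/(2941/500) = 149100/2941 ≈ 50.697
Retention S: 1000/CN − 10 with CN=50.697 → S = 14500/1491 ≈ 9.725 in
Initial abstraction Ia = S/5 = (14500/1491)/5 = 2900/1491 ≈ 1.945 in
P − Ia = 6.890 − 1.945 = 737299/149100 ≈ 4.945 in (> 0, runoff occurs)
Runoff Q = (P−Ia)²/(P−Ia+S) = (4.945)²/(4.945+9.725) = 543609815401/326126280900 ≈ 1.667 in

Q = 543609815401/326126280900 in ≈ 1.667 in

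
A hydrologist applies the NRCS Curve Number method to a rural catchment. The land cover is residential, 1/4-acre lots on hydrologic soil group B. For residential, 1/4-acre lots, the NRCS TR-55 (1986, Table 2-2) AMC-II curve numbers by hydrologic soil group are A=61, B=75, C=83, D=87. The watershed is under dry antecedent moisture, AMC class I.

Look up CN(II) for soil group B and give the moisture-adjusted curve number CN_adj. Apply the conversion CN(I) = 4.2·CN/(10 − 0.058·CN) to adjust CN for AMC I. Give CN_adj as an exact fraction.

CN_adj = 6300/113 ≈ 55.752

NRCS table: residential, 1/4-acre lots, soil group B → CN(II) = 75
CN(I) from CN(II)=75: (4.2·75)/(10 − 0.058·75) = 6300/113 ≈ 55.752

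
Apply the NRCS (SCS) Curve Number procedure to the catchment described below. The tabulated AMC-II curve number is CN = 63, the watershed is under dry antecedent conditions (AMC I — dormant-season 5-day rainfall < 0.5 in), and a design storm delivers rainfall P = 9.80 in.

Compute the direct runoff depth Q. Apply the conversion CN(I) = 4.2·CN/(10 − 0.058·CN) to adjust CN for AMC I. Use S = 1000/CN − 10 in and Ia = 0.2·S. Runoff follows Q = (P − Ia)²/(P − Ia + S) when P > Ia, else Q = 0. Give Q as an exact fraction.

Q = 2146190929/918340605 in ≈ 2.337 in

Dry (AMC I): CN(I) = 4.2·63/(10 − 0.058·63) = (1323/5)/(3173/500) = 132300/3173 ≈ 41.696
S = 1000/(132300/3173) − 10 = 18500/1323 in ≈ 13.983 in
Ia = 0.2S: 0.2·13.983 = 2.797 in (exactly 3700/1323)
Since P=9.800 > Ia=2.797: effective rainfall P−Ia = 46327/6615 in
Q = (46327/6615)²/((46327/6615) + 18500/1323) = (2146190929/43758225)/(138827/6615) = 2146190929/918340605 in ≈ 2.337 in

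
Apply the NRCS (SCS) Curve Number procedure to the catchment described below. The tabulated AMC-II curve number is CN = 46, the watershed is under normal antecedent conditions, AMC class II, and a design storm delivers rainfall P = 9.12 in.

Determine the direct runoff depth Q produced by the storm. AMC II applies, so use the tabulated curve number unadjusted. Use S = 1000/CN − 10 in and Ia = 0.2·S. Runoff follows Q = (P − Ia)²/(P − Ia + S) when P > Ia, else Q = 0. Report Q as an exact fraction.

CN(II) = 46; AMC II needs no correction.
Retention S: 1000/CN − 10 with CN=46.000 → S = 270/23 ≈ 11.739 in
Ia = 0.2·(270/23) = 54/23 in ≈ 2.348 in
P − Ia = 9.120 − 2.348 = 3894/575 ≈ 6.772 in (> 0, runoff occurs)
Q: (3894/575)² ÷ (10644/575) = 1263603/510025 in (≈ 2.478 in)

Q = 1263603/510025 in ≈ 2.478 in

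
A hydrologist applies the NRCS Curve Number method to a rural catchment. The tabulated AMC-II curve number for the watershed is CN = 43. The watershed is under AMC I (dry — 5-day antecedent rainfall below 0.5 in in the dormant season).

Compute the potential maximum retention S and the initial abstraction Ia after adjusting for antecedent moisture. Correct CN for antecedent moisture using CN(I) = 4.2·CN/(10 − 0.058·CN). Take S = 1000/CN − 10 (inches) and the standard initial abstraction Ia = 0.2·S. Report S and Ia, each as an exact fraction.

Dry (AMC I): CN(I) = 4.2·43/(10 − 0.058·43) = (903/5)/(3753/500) = 30100/1251 ≈ 24.061
S = 1000/(30100/1251) − 10 = 9500/301 in ≈ 31.561 in
Ia = 0.2·(9500/301) = 1900/301 in ≈ 6.312 in

S = 9500/301 in ≈ 31.561 in; Ia = 1900/301 in ≈ 6.312 in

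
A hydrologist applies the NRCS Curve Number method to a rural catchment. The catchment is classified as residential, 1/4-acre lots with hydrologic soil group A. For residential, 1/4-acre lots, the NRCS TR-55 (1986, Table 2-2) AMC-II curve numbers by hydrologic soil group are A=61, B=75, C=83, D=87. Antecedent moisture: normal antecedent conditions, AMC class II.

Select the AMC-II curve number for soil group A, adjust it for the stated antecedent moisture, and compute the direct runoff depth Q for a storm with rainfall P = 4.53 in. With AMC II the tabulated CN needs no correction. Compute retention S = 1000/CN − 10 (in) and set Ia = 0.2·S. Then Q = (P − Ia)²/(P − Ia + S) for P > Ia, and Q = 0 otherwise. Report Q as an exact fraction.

NRCS table: residential, 1/4-acre lots, soil group A → CN(II) = 61
CN(II) = 61; AMC II needs no correction.
S = 1000/61 − 10 = 390/61 in ≈ 6.393 in
Ia = 0.2S: 0.2·6.393 = 1.279 in (exactly 78/61)
Since P=4.530 > Ia=1.279: effective rainfall P−Ia = 19833/6100 in
Runoff Q = (P−Ia)²/(P−Ia+S) = (3.251)²/(3.251+6.393) = 43705321/39875700 ≈ 1.096 in

Q = 43705321/39875700 in ≈ 1.096 in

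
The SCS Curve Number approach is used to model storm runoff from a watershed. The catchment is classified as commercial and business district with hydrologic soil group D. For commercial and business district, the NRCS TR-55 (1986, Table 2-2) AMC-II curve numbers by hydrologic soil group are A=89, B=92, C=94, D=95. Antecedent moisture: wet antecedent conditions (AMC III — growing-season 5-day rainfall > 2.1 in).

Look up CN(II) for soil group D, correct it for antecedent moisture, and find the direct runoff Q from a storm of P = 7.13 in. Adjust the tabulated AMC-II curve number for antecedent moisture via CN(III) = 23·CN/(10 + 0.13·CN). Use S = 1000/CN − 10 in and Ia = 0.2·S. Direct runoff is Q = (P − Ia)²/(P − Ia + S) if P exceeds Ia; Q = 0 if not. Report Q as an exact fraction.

Q = 95840395561/13965689700 in ≈ 6.863 in

NRCS table: commercial and business district, soil group D → CN(II) = 95
Adjust CN=95 to AMC III: 23·95/(10 + 0.13·95) → 2185 ÷ (447/20) = 43700/447 ≈ 97.763
Retention S: 1000/CN − 10 with CN=97.763 → S = 100/437 ≈ 0.229 in
Ia = 0.2S: 0.2·0.229 = 0.046 in (exactly 20/437)
P − Ia = 7.130 − 0.046 = 309581/43700 ≈ 7.084 in (> 0, runoff occurs)
Runoff Q = (P−Ia)²/(P−Ia+S) = (7.084)²/(7.084+0.229) = 95840395561/13965689700 ≈ 6.863 in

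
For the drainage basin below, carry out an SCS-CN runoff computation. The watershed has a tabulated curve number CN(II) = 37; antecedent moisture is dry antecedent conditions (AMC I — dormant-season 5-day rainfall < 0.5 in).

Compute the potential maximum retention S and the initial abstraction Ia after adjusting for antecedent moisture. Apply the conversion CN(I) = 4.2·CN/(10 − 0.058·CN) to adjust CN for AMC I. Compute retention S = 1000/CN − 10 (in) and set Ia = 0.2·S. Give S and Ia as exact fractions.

S = 1500/37 in ≈ 40.541 in; Ia = 300/37 in ≈ 8.108 in

CN(I) from CN(II)=37: (4.2·37)/(10 − 0.058·37) = 3700/187 ≈ 19.786
Retention S: 1000/CN − 10 with CN=19.786 → S = 1500/37 ≈ 40.541 in
Ia = 0.2S: 0.2·40.541 = 8.108 in (exactly 300/37)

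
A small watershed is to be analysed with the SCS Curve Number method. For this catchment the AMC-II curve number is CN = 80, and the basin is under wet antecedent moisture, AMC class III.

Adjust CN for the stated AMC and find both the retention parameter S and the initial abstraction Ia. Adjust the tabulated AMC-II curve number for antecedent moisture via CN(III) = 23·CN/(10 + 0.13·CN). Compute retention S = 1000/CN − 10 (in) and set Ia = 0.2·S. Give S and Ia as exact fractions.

Adjust CN=80 to AMC III: 23·80/(10 + 0.13·80) → 1840 ÷ (102/5) = 4600/51 ≈ 90.196
S = 1000/(4600/51) − 10 = 25/23 in ≈ 1.087 in
Ia = 0.2·(25/23) = 5/23 in ≈ 0.217 in

S = 25/23 in ≈ 1.087 in; Ia = 5/23 in ≈ 0.217 in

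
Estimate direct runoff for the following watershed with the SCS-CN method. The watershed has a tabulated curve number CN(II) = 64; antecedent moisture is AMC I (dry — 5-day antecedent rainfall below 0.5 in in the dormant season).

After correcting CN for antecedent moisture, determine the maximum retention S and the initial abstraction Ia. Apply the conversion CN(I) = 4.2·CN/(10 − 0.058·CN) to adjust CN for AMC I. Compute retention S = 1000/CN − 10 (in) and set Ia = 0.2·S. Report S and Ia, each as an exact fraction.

CN(I) from CN(II)=64: (4.2·64)/(10 − 0.058·64) = 5600/131 ≈ 42.748
Max retention: S = 1000/(5600/131) − 10 = 375/28 in (≈ 13.393 in)
Initial abstraction Ia = S/5 = (375/28)/5 = 75/28 ≈ 2.679 in

S = 375/28 in ≈ 13.393 in; Ia = 75/28 in ≈ 2.679 in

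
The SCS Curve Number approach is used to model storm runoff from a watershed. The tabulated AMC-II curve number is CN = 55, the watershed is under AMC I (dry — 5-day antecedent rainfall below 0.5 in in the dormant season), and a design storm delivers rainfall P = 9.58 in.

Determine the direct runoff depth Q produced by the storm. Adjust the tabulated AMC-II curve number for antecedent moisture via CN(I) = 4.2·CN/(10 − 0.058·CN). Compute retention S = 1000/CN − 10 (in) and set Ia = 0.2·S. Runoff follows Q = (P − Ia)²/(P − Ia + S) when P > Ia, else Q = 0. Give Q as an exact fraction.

Dry (AMC I): CN(I) = 4.2·55/(10 − 0.058·55) = 231/(681/100) = 7700/227 ≈ 33.921
S = 1000/(7700/227) − 10 = 1500/77 in ≈ 19.481 in
Ia = 0.2·(1500/77) = 300/77 in ≈ 3.896 in
Excess rainfall: 9.580 − 3.896 = 5.684 in; P > Ia so Q > 0
Runoff Q = (P−Ia)²/(P−Ia+S) = (5.684)²/(5.684+19.481) = 478865689/372999550 ≈ 1.284 in

Q = 478865689/372999550 in ≈ 1.284 in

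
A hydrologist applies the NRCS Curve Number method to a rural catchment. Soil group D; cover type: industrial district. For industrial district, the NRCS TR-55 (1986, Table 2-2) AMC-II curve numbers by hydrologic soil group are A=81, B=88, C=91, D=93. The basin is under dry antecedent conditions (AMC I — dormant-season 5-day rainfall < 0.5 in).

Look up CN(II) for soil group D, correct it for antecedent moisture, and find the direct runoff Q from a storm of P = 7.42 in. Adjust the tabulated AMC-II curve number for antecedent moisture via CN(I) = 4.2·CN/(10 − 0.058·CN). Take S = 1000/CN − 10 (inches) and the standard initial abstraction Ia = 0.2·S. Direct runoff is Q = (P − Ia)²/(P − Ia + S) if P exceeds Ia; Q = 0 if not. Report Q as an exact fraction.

NRCS table: industrial district, soil group D → CN(II) = 93
Adjust CN=93 to AMC I: 4.2·93/(10 − 0.058·93) → (1953/5) ÷ (2303/500) = 27900/329 ≈ 84.802
S = 1000/(27900/329) − 10 = 500/279 in ≈ 1.792 in
Ia = 0.2S: 0.2·1.792 = 0.358 in (exactly 100/279)
Since P=7.420 > Ia=0.358: effective rainfall P−Ia = 98509/13950 in
Q: (98509/13950)² ÷ (123509/13950) = 9704023081/1722950550 in (≈ 5.632 in)

Q = 9704023081/1722950550 in ≈ 5.632 in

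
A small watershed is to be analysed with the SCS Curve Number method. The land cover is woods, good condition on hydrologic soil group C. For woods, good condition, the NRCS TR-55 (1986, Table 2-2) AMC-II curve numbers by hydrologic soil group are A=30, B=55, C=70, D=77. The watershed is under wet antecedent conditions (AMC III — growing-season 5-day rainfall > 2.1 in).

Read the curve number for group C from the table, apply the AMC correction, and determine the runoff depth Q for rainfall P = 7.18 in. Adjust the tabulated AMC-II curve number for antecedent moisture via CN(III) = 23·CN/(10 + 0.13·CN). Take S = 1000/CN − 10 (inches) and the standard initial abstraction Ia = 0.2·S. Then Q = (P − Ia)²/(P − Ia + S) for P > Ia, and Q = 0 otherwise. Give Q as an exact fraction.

NRCS table: woods, good condition, soil group C → CN(II) = 70
Wet (AMC III): CN(III) = 23·70/(10 + 0.13·70) = 1610/(191/10) = 16100/191 ≈ 84.293
Max retention: S = 1000/(16100/191) − 10 = 300/161 in (≈ 1.863 in)
Initial abstraction Ia = S/5 = (300/161)/5 = 60/161 ≈ 0.373 in
Excess rainfall: 7.180 − 0.373 = 6.807 in; P > Ia so Q > 0
Q = (54799/8050)²/((54799/8050) + 300/161) = (3002930401/64802500)/(69799/8050) = 3002930401/561881950 in ≈ 5.344 in

Q = 3002930401/561881950 in ≈ 5.344 in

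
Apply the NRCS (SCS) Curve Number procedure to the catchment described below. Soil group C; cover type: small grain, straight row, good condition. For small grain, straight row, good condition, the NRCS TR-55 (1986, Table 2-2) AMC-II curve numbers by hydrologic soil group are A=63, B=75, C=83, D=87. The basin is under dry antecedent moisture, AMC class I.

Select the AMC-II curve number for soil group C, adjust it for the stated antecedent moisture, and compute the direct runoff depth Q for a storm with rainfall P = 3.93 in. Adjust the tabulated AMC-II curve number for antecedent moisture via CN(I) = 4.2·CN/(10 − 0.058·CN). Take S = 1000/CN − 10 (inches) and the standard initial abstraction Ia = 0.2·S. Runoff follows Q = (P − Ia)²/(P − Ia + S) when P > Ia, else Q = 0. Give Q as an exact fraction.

Q = 265223970001/237919325700 in ≈ 1.115 in

NRCS table: small grain, straight row, good condition, soil group C → CN(II) = 83
Adjust CN=83 to AMC I: 4.2·83/(10 − 0.058·83) → (1743/5) ÷ (2593/500) = 174300/2593 ≈ 67.219
Max retention: S = 1000/(174300/2593) − 10 = 8500/1743 in (≈ 4.877 in)
Ia = 0.2S: 0.2·4.877 = 0.975 in (exactly 1700/1743)
Since P=3.930 > Ia=0.975: effective rainfall P−Ia = 514999/174300 in
Q: (514999/174300)² ÷ (1364999/174300) = 265223970001/237919325700 in (≈ 1.115 in)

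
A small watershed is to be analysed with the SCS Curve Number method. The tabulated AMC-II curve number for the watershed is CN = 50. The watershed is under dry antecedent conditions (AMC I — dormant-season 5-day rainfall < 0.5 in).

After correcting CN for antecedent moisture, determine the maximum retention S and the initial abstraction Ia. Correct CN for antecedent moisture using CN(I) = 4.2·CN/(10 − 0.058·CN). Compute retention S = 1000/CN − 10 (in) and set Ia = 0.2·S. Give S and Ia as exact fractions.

S = 500/21 in ≈ 23.810 in; Ia = 100/21 in ≈ 4.762 in

Adjust CN=50 to AMC I: 4.2·50/(10 − 0.058·50) → 210 ÷ (71/10) = 2100/71 ≈ 29.577
S = 1000/(2100/71) − 10 = 500/21 in ≈ 23.810 in
Ia = 0.2·(500/21) = 100/21 in ≈ 4.762 in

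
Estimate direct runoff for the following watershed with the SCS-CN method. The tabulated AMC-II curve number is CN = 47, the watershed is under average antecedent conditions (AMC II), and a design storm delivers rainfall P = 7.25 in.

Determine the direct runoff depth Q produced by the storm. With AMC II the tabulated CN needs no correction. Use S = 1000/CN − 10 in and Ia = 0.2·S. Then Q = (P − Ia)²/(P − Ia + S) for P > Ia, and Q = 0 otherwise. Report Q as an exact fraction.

CN(II) = 47; AMC II needs no correction.
S = 1000/47 − 10 = 530/47 in ≈ 11.277 in
Ia = 0.2·(530/47) = 106/47 in ≈ 2.255 in
Excess rainfall: 7.250 − 2.255 = 4.995 in; P > Ia so Q > 0
Runoff Q = (P−Ia)²/(P−Ia+S) = (4.995)²/(4.995+11.277) = 881721/575092 ≈ 1.533 in

Q = 881721/575092 in ≈ 1.533 in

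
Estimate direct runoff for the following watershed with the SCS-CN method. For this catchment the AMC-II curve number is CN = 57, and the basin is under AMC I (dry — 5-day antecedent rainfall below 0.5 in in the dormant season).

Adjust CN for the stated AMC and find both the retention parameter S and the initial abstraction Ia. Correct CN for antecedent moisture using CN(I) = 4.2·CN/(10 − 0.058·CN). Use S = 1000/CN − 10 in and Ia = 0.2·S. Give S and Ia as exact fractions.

S = 21500/1197 in ≈ 17.962 in; Ia = 4300/1197 in ≈ 3.592 in

CN(I) from CN(II)=57: (4.2·57)/(10 − 0.058·57) = 119700/3347 ≈ 35.763
Retention S: 1000/CN − 10 with CN=35.763 → S = 21500/1197 ≈ 17.962 in
Ia = 0.2S: 0.2·17.962 = 3.592 in (exactly 4300/1197)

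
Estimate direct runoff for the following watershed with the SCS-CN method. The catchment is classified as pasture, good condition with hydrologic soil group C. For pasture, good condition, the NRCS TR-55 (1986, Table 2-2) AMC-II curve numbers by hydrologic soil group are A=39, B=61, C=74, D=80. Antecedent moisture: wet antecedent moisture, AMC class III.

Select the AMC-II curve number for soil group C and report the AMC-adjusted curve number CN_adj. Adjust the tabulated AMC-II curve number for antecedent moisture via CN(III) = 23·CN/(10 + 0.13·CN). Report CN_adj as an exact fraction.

CN_adj = 85100/981 ≈ 86.748

NRCS table: pasture, good condition, soil group C → CN(II) = 74
CN(III) from CN(II)=74: (23·74)/(10 + 0.13·74) = 85100/981 ≈ 86.748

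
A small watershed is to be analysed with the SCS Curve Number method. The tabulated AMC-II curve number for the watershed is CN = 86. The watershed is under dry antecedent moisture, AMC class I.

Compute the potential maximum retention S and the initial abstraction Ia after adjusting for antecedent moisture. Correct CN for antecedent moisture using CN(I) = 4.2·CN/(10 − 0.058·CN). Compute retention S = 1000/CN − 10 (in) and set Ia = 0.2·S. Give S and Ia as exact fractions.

S = 500/129 in ≈ 3.876 in; Ia = 100/129 in ≈ 0.775 in

Dry (AMC I): CN(I) = 4.2·86/(10 − 0.058·86) = (1806/5)/(1253/250) = 12900/179 ≈ 72.067
S = 1000/(12900/179) − 10 = 500/129 in ≈ 3.876 in
Ia = 0.2S: 0.2·3.876 = 0.775 in (exactly 100/129)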